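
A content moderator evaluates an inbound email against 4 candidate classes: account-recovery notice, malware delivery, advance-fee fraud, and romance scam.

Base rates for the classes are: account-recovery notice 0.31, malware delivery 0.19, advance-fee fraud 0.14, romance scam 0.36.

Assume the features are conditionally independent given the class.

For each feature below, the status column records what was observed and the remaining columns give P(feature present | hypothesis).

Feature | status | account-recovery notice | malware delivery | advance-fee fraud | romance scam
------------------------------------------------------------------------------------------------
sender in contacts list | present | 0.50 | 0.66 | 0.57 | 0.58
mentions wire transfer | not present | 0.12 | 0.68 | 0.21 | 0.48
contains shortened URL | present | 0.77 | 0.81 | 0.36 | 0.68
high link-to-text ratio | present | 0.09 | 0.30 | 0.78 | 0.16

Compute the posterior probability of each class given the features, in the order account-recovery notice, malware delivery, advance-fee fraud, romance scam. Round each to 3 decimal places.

0.194, 0.200, 0.363, 0.242

By Bayes' rule with conditional independence, the unnormalized weight for each hypothesis is prior × ∏ likelihoods (using 1 − P(present | H) for each absent feature):
  account-recovery notice: 0.31 × 0.50 × (1 − 0.12) × 0.77 × 0.09 = 0.0094525
  malware delivery: 0.19 × 0.66 × (1 − 0.68) × 0.81 × 0.30 = 0.0097511
  advance-fee fraud: 0.14 × 0.57 × (1 − 0.21) × 0.36 × 0.78 = 0.017702
  romance scam: 0.36 × 0.58 × (1 − 0.48) × 0.68 × 0.16 = 0.011813
Marginal likelihood of the evidence = 0.048719.
P(account-recovery notice | evidence) = 0.0094525 / 0.048719 ≈ 0.194
P(malware delivery | evidence) = 0.0097511 / 0.048719 ≈ 0.200
P(advance-fee fraud | evidence) = 0.017702 / 0.048719 ≈ 0.363
P(romance scam | evidence) = 0.011813 / 0.048719 ≈ 0.242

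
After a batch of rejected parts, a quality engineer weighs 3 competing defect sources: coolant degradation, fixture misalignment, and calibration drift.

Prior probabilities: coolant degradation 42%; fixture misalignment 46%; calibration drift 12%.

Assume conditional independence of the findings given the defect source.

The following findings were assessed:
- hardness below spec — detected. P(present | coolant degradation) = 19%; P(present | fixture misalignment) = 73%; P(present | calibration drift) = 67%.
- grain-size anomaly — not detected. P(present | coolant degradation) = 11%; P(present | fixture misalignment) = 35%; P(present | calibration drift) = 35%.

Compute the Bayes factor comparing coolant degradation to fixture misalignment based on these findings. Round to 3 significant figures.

0.356

Joint likelihood of the evidence pattern under each hypothesis (using 1 − P(present | H) for each absent finding):
  coolant degradation: 0.19 × (1 − 0.11) = 0.1691
  fixture misalignment: 0.73 × (1 − 0.35) = 0.4745
Bayes factor = 0.1691 / 0.4745 ≈ 0.356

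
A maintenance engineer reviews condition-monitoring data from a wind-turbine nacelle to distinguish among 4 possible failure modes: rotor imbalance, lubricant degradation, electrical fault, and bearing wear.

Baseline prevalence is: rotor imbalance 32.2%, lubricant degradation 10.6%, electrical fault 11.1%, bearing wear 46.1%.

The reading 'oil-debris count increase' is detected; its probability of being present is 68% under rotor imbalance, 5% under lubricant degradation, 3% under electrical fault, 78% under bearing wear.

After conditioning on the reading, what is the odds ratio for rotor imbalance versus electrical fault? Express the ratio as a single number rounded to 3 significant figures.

65.8

The normalizing constant cancels in an odds ratio, so compute prior × likelihood for the two hypotheses only:
  rotor imbalance: 0.322 × 0.68 = 0.21896
  electrical fault: 0.111 × 0.03 = 0.00333
Posterior odds = 0.21896 / 0.00333 ≈ 65.8.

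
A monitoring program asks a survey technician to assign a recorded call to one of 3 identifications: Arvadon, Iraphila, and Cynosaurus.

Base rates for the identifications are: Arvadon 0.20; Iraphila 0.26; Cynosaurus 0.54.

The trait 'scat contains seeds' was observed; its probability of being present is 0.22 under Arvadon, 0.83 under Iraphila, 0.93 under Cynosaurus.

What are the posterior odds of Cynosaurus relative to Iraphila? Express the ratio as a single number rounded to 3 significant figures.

2.33

Posterior odds equal prior odds times the likelihood ratio; only the two competing hypotheses matter.
  Cynosaurus: 0.54 × 0.93 = 0.5022
  Iraphila: 0.26 × 0.83 = 0.2158
Posterior odds = 0.5022 / 0.2158 ≈ 2.33.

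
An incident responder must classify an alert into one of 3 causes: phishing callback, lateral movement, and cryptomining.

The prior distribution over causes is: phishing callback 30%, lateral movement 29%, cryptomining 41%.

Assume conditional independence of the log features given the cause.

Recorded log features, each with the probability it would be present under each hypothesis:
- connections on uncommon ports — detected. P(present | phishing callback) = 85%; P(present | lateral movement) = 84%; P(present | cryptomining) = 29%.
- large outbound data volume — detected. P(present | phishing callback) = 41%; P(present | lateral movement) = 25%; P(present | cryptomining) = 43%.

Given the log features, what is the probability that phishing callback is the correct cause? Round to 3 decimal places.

By Bayes' rule with conditional independence, the unnormalized weight for each hypothesis is prior × ∏ likelihoods:
  phishing callback: 0.30 × 0.85 × 0.41 = 0.10455
  lateral movement: 0.29 × 0.84 × 0.25 = 0.0609
  cryptomining: 0.41 × 0.29 × 0.43 = 0.051127
Marginal likelihood of the evidence = 0.21658.
P(phishing callback | evidence) = 0.10455 / 0.21658 ≈ 0.483.

0.483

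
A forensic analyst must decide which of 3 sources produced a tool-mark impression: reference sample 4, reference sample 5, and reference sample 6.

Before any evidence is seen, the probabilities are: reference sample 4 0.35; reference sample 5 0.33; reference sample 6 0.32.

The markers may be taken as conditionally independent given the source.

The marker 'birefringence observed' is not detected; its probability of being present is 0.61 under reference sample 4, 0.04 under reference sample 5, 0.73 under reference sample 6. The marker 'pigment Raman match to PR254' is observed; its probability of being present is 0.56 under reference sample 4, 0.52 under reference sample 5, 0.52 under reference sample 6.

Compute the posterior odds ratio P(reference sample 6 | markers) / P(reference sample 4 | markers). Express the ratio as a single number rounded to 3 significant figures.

0.588

Posterior odds equal prior odds times the likelihood ratio; only the two competing hypotheses matter (using 1 − P(present | H) for each absent marker).
  reference sample 6: 0.32 × (1 − 0.73) × 0.52 = 0.044928
  reference sample 4: 0.35 × (1 − 0.61) × 0.56 = 0.07644
Odds(reference sample 6 : reference sample 4) = 0.044928 / 0.07644 ≈ 0.588.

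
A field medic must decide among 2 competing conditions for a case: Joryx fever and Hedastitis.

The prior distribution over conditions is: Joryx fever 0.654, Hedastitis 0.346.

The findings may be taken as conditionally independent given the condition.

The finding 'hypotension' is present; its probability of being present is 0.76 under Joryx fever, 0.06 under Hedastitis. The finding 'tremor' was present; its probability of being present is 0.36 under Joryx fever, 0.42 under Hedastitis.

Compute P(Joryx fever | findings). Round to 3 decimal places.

By Bayes' rule with conditional independence, the unnormalized weight for each hypothesis is prior × ∏ likelihoods:
  Joryx fever: 0.654 × 0.76 × 0.36 = 0.17893
  Hedastitis: 0.346 × 0.06 × 0.42 = 0.0087192
Marginal likelihood of the evidence = 0.18765.
P(Joryx fever | evidence) = 0.17893 / 0.18765 ≈ 0.954.

0.954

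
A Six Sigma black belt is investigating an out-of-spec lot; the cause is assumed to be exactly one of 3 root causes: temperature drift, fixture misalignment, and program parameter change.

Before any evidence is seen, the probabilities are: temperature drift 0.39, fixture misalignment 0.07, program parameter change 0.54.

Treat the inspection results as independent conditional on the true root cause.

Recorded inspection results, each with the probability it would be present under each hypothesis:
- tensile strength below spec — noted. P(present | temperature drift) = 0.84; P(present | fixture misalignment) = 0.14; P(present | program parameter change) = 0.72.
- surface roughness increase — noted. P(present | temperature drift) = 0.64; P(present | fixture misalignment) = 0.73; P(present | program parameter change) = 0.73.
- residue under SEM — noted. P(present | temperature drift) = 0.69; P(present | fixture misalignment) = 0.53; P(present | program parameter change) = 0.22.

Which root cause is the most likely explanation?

temperature drift

By Bayes' rule with conditional independence, the unnormalized weight for each hypothesis is prior × ∏ likelihoods:
  temperature drift: 0.39 × 0.84 × 0.64 × 0.69 = 0.14467
  fixture misalignment: 0.07 × 0.14 × 0.73 × 0.53 = 0.0037916
  program parameter change: 0.54 × 0.72 × 0.73 × 0.22 = 0.062441
Normalizing constant Z = 0.14467 + 0.0037916 + 0.062441 = 0.2109.
P(temperature drift | evidence) ≈ 0.14467 / 0.2109 ≈ 0.686
P(fixture misalignment | evidence) ≈ 0.0037916 / 0.2109 ≈ 0.018
P(program parameter change | evidence) ≈ 0.062441 / 0.2109 ≈ 0.296
The largest is 0.686, so temperature drift is most probable.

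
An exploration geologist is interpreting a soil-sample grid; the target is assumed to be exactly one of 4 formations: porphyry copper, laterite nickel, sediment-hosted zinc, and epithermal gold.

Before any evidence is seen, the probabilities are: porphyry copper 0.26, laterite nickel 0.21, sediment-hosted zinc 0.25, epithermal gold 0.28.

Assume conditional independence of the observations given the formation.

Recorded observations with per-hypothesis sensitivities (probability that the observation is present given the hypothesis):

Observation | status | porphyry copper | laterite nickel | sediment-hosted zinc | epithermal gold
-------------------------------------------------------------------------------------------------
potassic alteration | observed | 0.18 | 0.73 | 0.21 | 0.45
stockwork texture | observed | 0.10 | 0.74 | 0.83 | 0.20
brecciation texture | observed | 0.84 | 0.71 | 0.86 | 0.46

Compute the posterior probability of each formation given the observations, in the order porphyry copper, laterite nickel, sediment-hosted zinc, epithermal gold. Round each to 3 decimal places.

Multiply each prior by the joint likelihood of the evidence pattern:
  porphyry copper: 0.26 × 0.18 × 0.10 × 0.84 = 0.0039312
  laterite nickel: 0.21 × 0.73 × 0.74 × 0.71 = 0.080544
  sediment-hosted zinc: 0.25 × 0.21 × 0.83 × 0.86 = 0.037474
  epithermal gold: 0.28 × 0.45 × 0.20 × 0.46 = 0.011592
The unnormalized weights sum to 0.13354.
P(porphyry copper | evidence) = 0.0039312 / 0.13354 ≈ 0.029
P(laterite nickel | evidence) = 0.080544 / 0.13354 ≈ 0.603
P(sediment-hosted zinc | evidence) = 0.037474 / 0.13354 ≈ 0.281
P(epithermal gold | evidence) = 0.011592 / 0.13354 ≈ 0.087

0.029, 0.603, 0.281, 0.087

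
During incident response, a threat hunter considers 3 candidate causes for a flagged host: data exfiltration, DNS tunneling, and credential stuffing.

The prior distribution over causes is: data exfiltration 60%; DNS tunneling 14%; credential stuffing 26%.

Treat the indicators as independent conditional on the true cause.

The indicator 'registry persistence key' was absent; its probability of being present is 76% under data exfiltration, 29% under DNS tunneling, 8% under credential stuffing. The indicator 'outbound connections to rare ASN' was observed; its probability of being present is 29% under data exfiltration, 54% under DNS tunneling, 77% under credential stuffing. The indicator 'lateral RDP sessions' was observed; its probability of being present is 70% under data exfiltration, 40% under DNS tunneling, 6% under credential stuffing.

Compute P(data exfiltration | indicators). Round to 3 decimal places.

For each hypothesis, the unnormalized posterior weight is prior × product of the indicator likelihoods (using 1 − P(present | H) for each absent indicator):
  data exfiltration: 0.60 × (1 − 0.76) × 0.29 × 0.70 = 0.029232
  DNS tunneling: 0.14 × (1 − 0.29) × 0.54 × 0.40 = 0.02147
  credential stuffing: 0.26 × (1 − 0.08) × 0.77 × 0.06 = 0.011051
Marginal likelihood of the evidence = 0.061753.
P(data exfiltration | evidence) = 0.029232 / 0.061753 ≈ 0.473.

0.473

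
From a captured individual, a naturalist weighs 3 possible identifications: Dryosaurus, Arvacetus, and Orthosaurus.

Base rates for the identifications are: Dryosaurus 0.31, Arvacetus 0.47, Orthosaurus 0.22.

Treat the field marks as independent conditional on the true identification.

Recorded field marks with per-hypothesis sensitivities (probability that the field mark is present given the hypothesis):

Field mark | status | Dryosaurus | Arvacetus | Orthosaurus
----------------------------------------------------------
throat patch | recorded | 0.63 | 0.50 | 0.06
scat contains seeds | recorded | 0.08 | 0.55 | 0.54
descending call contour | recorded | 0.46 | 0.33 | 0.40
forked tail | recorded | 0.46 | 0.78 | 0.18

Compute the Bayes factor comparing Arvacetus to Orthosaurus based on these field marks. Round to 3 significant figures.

Take the product of per-field mark likelihoods under each hypothesis, then divide.
  Arvacetus: 0.50 × 0.55 × 0.33 × 0.78 = 0.070785
  Orthosaurus: 0.06 × 0.54 × 0.40 × 0.18 = 0.0023328
Bayes factor = 0.070785 / 0.0023328 ≈ 30.3

30.3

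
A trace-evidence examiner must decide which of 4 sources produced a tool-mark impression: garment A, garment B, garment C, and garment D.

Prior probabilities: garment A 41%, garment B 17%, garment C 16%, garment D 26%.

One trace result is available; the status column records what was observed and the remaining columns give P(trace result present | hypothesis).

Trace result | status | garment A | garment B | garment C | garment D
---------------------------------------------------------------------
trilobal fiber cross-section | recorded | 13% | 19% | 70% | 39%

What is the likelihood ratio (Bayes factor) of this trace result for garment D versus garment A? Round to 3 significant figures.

The Bayes factor is the ratio of the two likelihoods.
  garment D: 0.39
  garment A: 0.13
Bayes factor = 0.39 / 0.13 ≈ 3.00

3.00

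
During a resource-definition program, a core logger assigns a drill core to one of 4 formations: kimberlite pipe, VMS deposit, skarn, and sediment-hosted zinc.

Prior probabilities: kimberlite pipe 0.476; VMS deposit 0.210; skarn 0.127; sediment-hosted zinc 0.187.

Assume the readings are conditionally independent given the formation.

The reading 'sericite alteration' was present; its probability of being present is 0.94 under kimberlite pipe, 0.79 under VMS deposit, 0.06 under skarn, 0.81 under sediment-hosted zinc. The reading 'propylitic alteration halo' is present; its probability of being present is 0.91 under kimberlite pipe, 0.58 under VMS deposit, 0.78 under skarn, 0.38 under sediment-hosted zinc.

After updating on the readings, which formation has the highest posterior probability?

kimberlite pipe

By Bayes' rule with conditional independence, the unnormalized weight for each hypothesis is prior × ∏ likelihoods:
  kimberlite pipe: 0.476 × 0.94 × 0.91 = 0.40717
  VMS deposit: 0.210 × 0.79 × 0.58 = 0.096222
  skarn: 0.127 × 0.06 × 0.78 = 0.0059436
  sediment-hosted zinc: 0.187 × 0.81 × 0.38 = 0.057559
Normalizing constant Z = 0.40717 + 0.096222 + 0.0059436 + 0.057559 = 0.56689.
P(kimberlite pipe | evidence) ≈ 0.40717 / 0.56689 ≈ 0.718
P(VMS deposit | evidence) ≈ 0.096222 / 0.56689 ≈ 0.170
P(skarn | evidence) ≈ 0.0059436 / 0.56689 ≈ 0.010
P(sediment-hosted zinc | evidence) ≈ 0.057559 / 0.56689 ≈ 0.102
The largest is 0.718, so kimberlite pipe is most probable.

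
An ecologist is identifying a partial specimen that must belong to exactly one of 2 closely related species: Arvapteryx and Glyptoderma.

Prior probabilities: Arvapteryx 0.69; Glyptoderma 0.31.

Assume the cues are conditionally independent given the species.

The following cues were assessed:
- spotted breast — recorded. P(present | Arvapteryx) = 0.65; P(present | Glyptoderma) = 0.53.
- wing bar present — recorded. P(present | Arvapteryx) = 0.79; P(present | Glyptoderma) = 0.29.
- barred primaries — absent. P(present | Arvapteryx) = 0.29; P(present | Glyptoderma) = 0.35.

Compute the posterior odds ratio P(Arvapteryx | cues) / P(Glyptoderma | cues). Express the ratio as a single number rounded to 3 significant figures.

8.12

Unnormalized posterior weight (prior times the cue likelihoods) for each of the two hypotheses (using 1 − P(present | H) for each absent cue):
  Arvapteryx: 0.69 × 0.65 × 0.79 × (1 − 0.29) = 0.25156
  Glyptoderma: 0.31 × 0.53 × 0.29 × (1 − 0.35) = 0.030971
Posterior odds = 0.25156 / 0.030971 ≈ 8.12.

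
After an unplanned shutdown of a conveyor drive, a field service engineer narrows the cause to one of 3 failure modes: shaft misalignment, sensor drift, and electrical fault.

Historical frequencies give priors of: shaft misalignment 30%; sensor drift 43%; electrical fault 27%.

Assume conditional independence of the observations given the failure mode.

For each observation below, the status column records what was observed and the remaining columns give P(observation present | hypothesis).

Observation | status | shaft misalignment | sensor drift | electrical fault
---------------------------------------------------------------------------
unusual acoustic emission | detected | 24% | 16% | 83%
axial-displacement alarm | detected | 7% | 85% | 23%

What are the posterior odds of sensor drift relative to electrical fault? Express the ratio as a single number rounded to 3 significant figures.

1.13

Posterior odds equal prior odds times the likelihood ratio; only the two competing hypotheses matter.
  sensor drift: 0.43 × 0.16 × 0.85 = 0.05848
  electrical fault: 0.27 × 0.83 × 0.23 = 0.051543
Odds(sensor drift : electrical fault) = 0.05848 / 0.051543 ≈ 1.13.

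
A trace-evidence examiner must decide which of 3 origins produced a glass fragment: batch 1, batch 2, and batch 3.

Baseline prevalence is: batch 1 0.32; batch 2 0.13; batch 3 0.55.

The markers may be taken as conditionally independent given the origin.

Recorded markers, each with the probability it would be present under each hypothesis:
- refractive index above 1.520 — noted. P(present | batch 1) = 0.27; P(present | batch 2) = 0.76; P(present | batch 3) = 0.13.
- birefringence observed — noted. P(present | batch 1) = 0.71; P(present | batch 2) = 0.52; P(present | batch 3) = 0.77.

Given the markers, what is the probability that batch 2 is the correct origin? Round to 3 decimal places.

0.306

Multiply each prior by the joint likelihood of the marker pattern:
  batch 1: 0.32 × 0.27 × 0.71 = 0.061344
  batch 2: 0.13 × 0.76 × 0.52 = 0.051376
  batch 3: 0.55 × 0.13 × 0.77 = 0.055055
The unnormalized weights sum to 0.16778.
P(batch 2 | evidence) = 0.051376 / 0.16778 ≈ 0.306.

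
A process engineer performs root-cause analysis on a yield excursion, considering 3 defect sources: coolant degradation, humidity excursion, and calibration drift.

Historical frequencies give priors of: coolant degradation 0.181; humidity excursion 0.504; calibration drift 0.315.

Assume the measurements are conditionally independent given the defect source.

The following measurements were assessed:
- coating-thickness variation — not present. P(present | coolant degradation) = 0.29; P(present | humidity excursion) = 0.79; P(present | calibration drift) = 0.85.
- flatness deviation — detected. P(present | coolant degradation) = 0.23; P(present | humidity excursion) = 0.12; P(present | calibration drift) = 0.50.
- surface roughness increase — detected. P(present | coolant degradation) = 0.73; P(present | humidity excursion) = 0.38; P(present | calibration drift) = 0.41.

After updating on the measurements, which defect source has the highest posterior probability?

coolant degradation

For each hypothesis, the unnormalized posterior weight is prior × product of the measurement likelihoods (using 1 − P(present | H) for each absent measurement):
  coolant degradation: 0.181 × (1 − 0.29) × 0.23 × 0.73 = 0.021577
  humidity excursion: 0.504 × (1 − 0.79) × 0.12 × 0.38 = 0.0048263
  calibration drift: 0.315 × (1 − 0.85) × 0.50 × 0.41 = 0.0096863
The unnormalized weights sum to 0.036089.
P(coolant degradation | evidence) ≈ 0.021577 / 0.036089 ≈ 0.598
P(humidity excursion | evidence) ≈ 0.0048263 / 0.036089 ≈ 0.134
P(calibration drift | evidence) ≈ 0.0096863 / 0.036089 ≈ 0.268
The largest is 0.598, so coolant degradation is most probable.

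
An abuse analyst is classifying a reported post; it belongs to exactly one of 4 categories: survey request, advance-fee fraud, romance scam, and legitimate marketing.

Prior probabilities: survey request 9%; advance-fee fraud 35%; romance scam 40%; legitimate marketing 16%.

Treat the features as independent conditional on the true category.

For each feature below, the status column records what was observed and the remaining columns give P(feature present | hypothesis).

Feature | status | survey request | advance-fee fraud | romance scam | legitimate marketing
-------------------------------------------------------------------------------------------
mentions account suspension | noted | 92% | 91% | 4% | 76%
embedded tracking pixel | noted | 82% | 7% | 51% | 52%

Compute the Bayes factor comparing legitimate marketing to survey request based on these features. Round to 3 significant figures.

Take the product of per-feature likelihoods under each hypothesis, then divide.
  legitimate marketing: 0.76 × 0.52 = 0.3952
  survey request: 0.92 × 0.82 = 0.7544
Bayes factor = 0.3952 / 0.7544 ≈ 0.524

0.524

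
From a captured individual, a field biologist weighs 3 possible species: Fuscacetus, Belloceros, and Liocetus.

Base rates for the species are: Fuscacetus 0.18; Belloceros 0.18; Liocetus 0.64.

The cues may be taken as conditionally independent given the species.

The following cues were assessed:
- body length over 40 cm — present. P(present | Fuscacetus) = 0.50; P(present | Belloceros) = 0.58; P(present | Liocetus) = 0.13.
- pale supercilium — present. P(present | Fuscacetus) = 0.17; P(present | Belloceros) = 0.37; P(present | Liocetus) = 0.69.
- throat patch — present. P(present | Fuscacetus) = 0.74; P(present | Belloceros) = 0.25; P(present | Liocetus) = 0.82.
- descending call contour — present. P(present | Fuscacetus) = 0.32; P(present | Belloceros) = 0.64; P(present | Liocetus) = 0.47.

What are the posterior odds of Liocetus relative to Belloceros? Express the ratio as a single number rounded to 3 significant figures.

3.58

The normalizing constant cancels in an odds ratio, so compute prior × likelihood for the two hypotheses only:
  Liocetus: 0.64 × 0.13 × 0.69 × 0.82 × 0.47 = 0.022125
  Belloceros: 0.18 × 0.58 × 0.37 × 0.25 × 0.64 = 0.0061805
Posterior odds = 0.022125 / 0.0061805 ≈ 3.58.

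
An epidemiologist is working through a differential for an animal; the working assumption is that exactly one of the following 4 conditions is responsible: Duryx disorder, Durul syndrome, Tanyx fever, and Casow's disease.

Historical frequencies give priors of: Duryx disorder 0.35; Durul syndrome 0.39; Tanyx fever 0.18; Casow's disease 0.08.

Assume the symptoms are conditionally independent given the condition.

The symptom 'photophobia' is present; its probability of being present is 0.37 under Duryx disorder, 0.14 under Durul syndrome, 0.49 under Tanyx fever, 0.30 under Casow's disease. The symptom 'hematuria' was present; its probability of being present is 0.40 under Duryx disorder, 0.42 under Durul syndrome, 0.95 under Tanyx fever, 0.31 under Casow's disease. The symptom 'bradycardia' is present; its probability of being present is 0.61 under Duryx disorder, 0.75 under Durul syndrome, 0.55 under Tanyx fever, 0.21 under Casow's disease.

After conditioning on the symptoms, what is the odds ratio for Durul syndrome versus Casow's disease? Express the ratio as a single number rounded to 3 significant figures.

The normalizing constant cancels in an odds ratio, so compute prior × likelihood for the two hypotheses only:
  Durul syndrome: 0.39 × 0.14 × 0.42 × 0.75 = 0.017199
  Casow's disease: 0.08 × 0.30 × 0.31 × 0.21 = 0.0015624
Odds(Durul syndrome : Casow's disease) = 0.017199 / 0.0015624 ≈ 11.0.

11.0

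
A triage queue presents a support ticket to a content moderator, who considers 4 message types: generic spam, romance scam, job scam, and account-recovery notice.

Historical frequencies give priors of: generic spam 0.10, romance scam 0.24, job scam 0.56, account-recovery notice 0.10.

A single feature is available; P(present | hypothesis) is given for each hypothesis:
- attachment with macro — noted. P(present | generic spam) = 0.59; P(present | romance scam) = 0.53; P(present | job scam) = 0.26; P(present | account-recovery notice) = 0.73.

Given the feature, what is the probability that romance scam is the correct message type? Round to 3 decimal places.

0.314

Multiply each prior by the likelihood of the feature:
  generic spam: 0.10 × 0.59 = 0.059
  romance scam: 0.24 × 0.53 = 0.1272
  job scam: 0.56 × 0.26 = 0.1456
  account-recovery notice: 0.10 × 0.73 = 0.073
The unnormalized weights sum to 0.4048.
P(romance scam | evidence) = 0.1272 / 0.4048 ≈ 0.314.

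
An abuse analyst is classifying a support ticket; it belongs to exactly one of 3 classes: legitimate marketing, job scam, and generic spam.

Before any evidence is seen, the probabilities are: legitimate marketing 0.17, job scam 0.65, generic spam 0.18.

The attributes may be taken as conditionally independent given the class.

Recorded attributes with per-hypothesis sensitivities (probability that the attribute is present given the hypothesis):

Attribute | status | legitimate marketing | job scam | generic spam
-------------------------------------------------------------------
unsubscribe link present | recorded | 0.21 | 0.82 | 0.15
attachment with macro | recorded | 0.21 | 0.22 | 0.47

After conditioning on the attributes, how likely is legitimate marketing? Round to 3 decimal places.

0.055

By Bayes' rule with conditional independence, the unnormalized weight for each hypothesis is prior × ∏ likelihoods:
  legitimate marketing: 0.17 × 0.21 × 0.21 = 0.007497
  job scam: 0.65 × 0.82 × 0.22 = 0.11726
  generic spam: 0.18 × 0.15 × 0.47 = 0.01269
Marginal likelihood of the evidence = 0.13745.
P(legitimate marketing | evidence) = 0.007497 / 0.13745 ≈ 0.055.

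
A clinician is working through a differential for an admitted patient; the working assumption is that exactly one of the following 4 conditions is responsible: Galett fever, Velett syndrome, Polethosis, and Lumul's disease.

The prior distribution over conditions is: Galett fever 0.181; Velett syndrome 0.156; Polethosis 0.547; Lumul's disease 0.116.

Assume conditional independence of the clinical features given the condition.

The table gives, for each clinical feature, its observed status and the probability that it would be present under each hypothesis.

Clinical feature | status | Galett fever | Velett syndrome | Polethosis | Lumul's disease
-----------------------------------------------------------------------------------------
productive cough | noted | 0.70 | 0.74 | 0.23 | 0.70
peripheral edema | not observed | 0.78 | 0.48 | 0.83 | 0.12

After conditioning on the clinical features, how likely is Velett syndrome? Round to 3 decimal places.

By Bayes' rule with conditional independence, the unnormalized weight for each hypothesis is prior × ∏ likelihoods (using 1 − P(present | H) for each absent clinical feature):
  Galett fever: 0.181 × 0.70 × (1 − 0.78) = 0.027874
  Velett syndrome: 0.156 × 0.74 × (1 − 0.48) = 0.060029
  Polethosis: 0.547 × 0.23 × (1 − 0.83) = 0.021388
  Lumul's disease: 0.116 × 0.70 × (1 − 0.12) = 0.071456
Normalizing constant Z = 0.027874 + 0.060029 + 0.021388 + 0.071456 = 0.18075.
P(Velett syndrome | evidence) = 0.060029 / 0.18075 ≈ 0.332.

0.332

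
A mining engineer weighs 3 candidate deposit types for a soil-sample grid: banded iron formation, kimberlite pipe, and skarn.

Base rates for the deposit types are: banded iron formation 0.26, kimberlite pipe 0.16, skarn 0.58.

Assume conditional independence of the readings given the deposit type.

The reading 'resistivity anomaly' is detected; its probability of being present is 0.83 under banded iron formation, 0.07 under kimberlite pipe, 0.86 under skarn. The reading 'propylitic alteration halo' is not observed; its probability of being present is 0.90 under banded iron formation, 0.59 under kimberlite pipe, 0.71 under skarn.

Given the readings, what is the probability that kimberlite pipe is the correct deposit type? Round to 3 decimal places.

0.027

Multiply each prior by the joint likelihood of the reading pattern (using 1 − P(present | H) for each absent reading):
  banded iron formation: 0.26 × 0.83 × (1 − 0.90) = 0.02158
  kimberlite pipe: 0.16 × 0.07 × (1 − 0.59) = 0.004592
  skarn: 0.58 × 0.86 × (1 − 0.71) = 0.14465
Marginal likelihood of the evidence = 0.17082.
P(kimberlite pipe | evidence) = 0.004592 / 0.17082 ≈ 0.027.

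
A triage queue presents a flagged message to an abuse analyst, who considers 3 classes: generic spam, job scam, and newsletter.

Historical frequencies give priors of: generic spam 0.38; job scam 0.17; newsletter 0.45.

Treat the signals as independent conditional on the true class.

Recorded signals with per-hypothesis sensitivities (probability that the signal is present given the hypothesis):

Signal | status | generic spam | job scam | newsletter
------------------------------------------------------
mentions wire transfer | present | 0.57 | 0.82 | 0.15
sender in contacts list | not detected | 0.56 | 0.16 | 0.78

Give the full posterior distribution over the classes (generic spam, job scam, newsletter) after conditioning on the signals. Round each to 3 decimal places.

0.419, 0.515, 0.065

Multiply each prior by the joint likelihood of the signal pattern (using 1 − P(present | H) for each absent signal):
  generic spam: 0.38 × 0.57 × (1 − 0.56) = 0.095304
  job scam: 0.17 × 0.82 × (1 − 0.16) = 0.1171
  newsletter: 0.45 × 0.15 × (1 − 0.78) = 0.01485
Marginal likelihood of the evidence = 0.22725.
P(generic spam | evidence) = 0.095304 / 0.22725 ≈ 0.419
P(job scam | evidence) = 0.1171 / 0.22725 ≈ 0.515
P(newsletter | evidence) = 0.01485 / 0.22725 ≈ 0.065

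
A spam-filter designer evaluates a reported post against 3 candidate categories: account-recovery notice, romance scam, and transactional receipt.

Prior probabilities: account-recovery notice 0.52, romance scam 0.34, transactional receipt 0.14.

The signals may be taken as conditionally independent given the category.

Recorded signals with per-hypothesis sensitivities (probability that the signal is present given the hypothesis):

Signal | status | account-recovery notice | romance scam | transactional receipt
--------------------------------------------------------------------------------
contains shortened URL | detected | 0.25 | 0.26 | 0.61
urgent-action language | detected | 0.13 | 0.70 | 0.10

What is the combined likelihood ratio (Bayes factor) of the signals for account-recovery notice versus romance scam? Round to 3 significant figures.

0.179

Joint likelihood of the signal pattern under each hypothesis:
  account-recovery notice: 0.25 × 0.13 = 0.0325
  romance scam: 0.26 × 0.70 = 0.182
Bayes factor = 0.0325 / 0.182 ≈ 0.179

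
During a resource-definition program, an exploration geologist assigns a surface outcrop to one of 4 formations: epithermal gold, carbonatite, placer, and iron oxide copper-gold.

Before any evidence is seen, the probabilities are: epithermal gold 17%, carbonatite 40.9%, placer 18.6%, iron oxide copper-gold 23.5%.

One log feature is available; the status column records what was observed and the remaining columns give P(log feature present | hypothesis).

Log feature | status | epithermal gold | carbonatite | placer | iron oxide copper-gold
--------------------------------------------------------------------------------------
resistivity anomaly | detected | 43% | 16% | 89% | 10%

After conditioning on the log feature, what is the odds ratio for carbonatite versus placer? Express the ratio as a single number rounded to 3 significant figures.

0.395

Unnormalized posterior weight (prior times the log feature likelihood) for each of the two hypotheses:
  carbonatite: 0.409 × 0.16 = 0.06544
  placer: 0.186 × 0.89 = 0.16554
Odds(carbonatite : placer) = 0.06544 / 0.16554 ≈ 0.395.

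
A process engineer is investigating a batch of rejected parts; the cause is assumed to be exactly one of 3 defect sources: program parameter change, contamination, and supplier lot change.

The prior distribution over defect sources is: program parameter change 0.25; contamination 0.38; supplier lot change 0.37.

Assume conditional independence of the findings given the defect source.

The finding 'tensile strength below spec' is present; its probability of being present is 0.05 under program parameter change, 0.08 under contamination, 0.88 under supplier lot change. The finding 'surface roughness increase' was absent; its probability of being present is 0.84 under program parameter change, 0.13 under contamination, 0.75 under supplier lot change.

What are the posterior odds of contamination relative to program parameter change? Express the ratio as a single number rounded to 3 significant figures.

13.2

The normalizing constant cancels in an odds ratio, so compute prior × likelihood for the two hypotheses only (using 1 − P(present | H) for each absent finding):
  contamination: 0.38 × 0.08 × (1 − 0.13) = 0.026448
  program parameter change: 0.25 × 0.05 × (1 − 0.84) = 0.002
Odds(contamination : program parameter change) = 0.026448 / 0.002 ≈ 13.2.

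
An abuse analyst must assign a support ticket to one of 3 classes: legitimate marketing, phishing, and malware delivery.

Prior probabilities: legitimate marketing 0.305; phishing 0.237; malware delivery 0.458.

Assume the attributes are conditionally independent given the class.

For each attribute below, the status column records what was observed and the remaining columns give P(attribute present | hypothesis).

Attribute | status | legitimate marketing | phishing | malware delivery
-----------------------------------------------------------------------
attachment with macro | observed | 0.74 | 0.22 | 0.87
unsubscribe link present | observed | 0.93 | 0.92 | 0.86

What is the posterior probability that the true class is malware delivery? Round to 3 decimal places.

Multiply each prior by the joint likelihood of the attribute pattern:
  legitimate marketing: 0.305 × 0.74 × 0.93 = 0.2099
  phishing: 0.237 × 0.22 × 0.92 = 0.047969
  malware delivery: 0.458 × 0.87 × 0.86 = 0.34268
The unnormalized weights sum to 0.60055.
P(malware delivery | evidence) = 0.34268 / 0.60055 ≈ 0.571.

0.571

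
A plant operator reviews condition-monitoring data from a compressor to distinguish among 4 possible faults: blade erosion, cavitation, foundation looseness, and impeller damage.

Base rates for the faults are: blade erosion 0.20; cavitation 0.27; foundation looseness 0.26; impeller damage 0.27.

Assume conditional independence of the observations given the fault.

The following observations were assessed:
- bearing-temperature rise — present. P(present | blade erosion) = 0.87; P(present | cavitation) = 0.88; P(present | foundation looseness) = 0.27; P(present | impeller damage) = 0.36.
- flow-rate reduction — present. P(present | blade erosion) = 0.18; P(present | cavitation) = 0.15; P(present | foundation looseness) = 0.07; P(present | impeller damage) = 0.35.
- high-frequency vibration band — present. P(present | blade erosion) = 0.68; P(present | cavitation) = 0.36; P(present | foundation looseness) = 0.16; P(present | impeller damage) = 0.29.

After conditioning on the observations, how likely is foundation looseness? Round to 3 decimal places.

For each hypothesis, the unnormalized posterior weight is prior × product of the observation likelihoods:
  blade erosion: 0.20 × 0.87 × 0.18 × 0.68 = 0.021298
  cavitation: 0.27 × 0.88 × 0.15 × 0.36 = 0.01283
  foundation looseness: 0.26 × 0.27 × 0.07 × 0.16 = 0.00078624
  impeller damage: 0.27 × 0.36 × 0.35 × 0.29 = 0.0098658
Normalizing constant Z = 0.021298 + 0.01283 + 0.00078624 + 0.0098658 = 0.04478.
P(foundation looseness | evidence) = 0.00078624 / 0.04478 ≈ 0.018.

0.018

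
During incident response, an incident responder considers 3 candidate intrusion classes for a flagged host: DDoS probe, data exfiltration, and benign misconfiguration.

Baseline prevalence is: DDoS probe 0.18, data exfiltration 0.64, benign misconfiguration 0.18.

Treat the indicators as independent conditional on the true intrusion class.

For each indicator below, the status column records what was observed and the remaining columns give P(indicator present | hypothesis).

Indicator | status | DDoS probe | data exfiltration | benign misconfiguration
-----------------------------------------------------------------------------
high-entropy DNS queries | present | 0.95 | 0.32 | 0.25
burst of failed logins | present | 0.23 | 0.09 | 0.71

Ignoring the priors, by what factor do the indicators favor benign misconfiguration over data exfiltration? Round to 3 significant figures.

6.16

Take the product of per-indicator likelihoods under each hypothesis, then divide.
  benign misconfiguration: 0.25 × 0.71 = 0.1775
  data exfiltration: 0.32 × 0.09 = 0.0288
Bayes factor = 0.1775 / 0.0288 ≈ 6.16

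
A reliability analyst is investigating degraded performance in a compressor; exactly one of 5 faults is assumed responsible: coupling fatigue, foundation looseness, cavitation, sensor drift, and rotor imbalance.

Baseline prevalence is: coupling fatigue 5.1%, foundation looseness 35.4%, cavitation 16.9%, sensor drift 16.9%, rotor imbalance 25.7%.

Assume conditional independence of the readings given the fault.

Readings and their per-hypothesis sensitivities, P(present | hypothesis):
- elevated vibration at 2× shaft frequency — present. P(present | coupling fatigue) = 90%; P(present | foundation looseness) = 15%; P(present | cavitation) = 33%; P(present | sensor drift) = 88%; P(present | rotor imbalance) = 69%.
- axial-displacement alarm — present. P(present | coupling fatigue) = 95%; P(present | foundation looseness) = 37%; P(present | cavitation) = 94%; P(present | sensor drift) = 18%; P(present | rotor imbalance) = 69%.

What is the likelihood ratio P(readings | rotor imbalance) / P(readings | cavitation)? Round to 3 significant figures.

1.53

Joint likelihood of the reading pattern under each hypothesis:
  rotor imbalance: 0.69 × 0.69 = 0.4761
  cavitation: 0.33 × 0.94 = 0.3102
Bayes factor = 0.4761 / 0.3102 ≈ 1.53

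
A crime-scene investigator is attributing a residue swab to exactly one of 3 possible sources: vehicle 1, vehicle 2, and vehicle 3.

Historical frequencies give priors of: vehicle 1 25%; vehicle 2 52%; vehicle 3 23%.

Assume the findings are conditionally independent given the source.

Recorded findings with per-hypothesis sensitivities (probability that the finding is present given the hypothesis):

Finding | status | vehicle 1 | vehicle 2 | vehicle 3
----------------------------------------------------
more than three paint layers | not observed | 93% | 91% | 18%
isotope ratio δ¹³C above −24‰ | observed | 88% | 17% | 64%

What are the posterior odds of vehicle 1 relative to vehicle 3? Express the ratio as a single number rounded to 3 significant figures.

The normalizing constant cancels in an odds ratio, so compute prior × likelihood for the two hypotheses only (using 1 − P(present | H) for each absent finding):
  vehicle 1: 0.25 × (1 − 0.93) × 0.88 = 0.0154
  vehicle 3: 0.23 × (1 − 0.18) × 0.64 = 0.1207
Odds(vehicle 1 : vehicle 3) = 0.0154 / 0.1207 ≈ 0.128.

0.128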